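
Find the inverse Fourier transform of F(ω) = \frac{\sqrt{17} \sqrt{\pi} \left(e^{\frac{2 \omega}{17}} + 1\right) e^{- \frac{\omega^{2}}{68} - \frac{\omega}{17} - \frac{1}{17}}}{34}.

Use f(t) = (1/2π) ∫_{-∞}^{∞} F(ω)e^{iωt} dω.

f(t) = e^{- 17 t^{2}} \cos{\left(2 t \right)}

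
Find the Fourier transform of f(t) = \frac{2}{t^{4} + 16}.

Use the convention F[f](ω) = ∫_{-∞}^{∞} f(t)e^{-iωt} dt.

F(ω) = \frac{\pi e^{- \sqrt{2} \left|{\omega}\right|} \sin{\left(\sqrt{2} \left|{\omega}\right| + \frac{\pi}{4} \right)}}{4}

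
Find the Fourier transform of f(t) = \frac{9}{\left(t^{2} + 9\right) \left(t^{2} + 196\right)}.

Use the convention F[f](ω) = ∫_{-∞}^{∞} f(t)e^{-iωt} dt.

F(ω) = \frac{3 \pi \left(14 e^{11 \left|{\omega}\right|} - 3\right) e^{- 14 \left|{\omega}\right|}}{2618}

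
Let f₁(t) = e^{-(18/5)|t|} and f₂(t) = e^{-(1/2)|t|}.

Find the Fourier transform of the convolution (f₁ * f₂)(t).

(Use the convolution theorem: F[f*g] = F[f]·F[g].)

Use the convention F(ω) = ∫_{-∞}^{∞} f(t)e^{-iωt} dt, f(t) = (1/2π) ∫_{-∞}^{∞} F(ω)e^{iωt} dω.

F[f₁*f₂](ω) = \frac{720}{100 \omega^{4} + 1321 \omega^{2} + 324}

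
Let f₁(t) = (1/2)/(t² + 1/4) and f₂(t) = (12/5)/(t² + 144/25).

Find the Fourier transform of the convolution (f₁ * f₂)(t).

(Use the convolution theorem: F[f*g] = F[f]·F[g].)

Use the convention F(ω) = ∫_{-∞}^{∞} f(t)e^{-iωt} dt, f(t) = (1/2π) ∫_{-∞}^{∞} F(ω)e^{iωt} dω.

F[f₁*f₂](ω) = \pi^{2} e^{- \frac{29 \left|{\omega}\right|}{10}}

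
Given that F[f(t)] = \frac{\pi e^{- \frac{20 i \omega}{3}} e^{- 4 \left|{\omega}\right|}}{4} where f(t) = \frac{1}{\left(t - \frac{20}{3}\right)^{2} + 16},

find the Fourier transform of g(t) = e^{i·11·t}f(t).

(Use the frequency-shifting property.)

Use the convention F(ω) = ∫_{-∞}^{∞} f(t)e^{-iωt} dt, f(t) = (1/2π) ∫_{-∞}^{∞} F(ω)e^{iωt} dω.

F[g](ω) = \frac{\pi e^{- \frac{20 i \left(\omega - 11\right)}{3} - 4 \left|{\omega - 11}\right|}}{4}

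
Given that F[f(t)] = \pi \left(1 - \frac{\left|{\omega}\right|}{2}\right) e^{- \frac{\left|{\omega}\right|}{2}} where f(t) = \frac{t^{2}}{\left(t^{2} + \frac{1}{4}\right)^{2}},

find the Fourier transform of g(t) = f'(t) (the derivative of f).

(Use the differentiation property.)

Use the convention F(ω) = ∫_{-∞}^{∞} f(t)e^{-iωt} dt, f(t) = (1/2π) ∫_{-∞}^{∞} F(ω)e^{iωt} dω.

F[g](ω) = \frac{i \pi \omega \left(2 - \left|{\omega}\right|\right) e^{- \frac{\left|{\omega}\right|}{2}}}{2}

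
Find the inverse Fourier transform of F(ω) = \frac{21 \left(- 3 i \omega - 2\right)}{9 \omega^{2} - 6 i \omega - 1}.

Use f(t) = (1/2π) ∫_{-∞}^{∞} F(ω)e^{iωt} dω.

f(t) = 7 \left(\frac{t}{3} + 1\right) e^{- \frac{t}{3}} u\left(t\right)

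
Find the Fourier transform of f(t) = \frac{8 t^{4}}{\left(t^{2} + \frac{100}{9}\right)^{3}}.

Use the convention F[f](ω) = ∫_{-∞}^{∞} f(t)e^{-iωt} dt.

F(ω) = \frac{\pi \left(100 \omega^{2} - 150 \left|{\omega}\right| + 27\right) e^{- \frac{10 \left|{\omega}\right|}{3}}}{30}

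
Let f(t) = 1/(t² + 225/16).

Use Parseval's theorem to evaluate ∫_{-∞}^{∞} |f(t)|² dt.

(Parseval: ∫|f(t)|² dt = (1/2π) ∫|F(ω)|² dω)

∫|f(t)|² dt = \frac{32 \pi}{3375}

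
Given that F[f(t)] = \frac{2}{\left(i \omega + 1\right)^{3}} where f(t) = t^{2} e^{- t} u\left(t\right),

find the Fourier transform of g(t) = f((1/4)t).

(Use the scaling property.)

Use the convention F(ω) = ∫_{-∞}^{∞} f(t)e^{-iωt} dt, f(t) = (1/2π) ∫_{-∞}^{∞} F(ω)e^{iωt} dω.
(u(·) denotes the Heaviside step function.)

F[g](ω) = \frac{8}{\left(4 i \omega + 1\right)^{3}}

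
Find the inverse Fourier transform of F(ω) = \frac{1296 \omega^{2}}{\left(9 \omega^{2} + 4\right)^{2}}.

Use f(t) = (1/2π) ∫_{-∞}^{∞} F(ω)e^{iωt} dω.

f(t) = 6 \left(1 - \frac{2 \left|{t}\right|}{3}\right) e^{- \frac{2 \left|{t}\right|}{3}}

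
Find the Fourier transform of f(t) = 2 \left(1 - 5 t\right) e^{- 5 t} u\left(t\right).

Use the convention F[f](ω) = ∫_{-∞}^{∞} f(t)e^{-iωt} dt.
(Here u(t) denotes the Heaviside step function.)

F(ω) = \frac{2 i \omega}{- \omega^{2} + 10 i \omega + 25}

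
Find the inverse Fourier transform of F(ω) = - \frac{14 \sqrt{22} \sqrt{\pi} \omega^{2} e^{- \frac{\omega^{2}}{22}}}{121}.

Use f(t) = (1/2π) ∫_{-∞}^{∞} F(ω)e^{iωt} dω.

f(t) = 7 \left(22 t^{2} - 2\right) e^{- \frac{11 t^{2}}{2}}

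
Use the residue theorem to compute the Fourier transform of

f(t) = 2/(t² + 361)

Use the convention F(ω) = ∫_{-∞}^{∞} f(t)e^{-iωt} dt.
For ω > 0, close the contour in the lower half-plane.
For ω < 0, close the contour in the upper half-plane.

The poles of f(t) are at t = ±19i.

Let g(z) = f(z)e^{-iωz}; for large |z| the factor e^{-iωz} decays in the lower half-plane when ω > 0 and in the upper half-plane when ω < 0.

Case ω > 0 (lower half-plane, clockwise contour ⇒ F(ω) = -2πi·ΣRes):
  Res_{z = - 19 i} g(z) = \frac{i e^{- 19 \omega}}{19}
  F(ω) = -2πi·ΣRes = \frac{2 \pi e^{- 19 \omega}}{19}

Case ω < 0 (upper half-plane, counterclockwise contour ⇒ F(ω) = +2πi·ΣRes):
  Res_{z = 19 i} g(z) = - \frac{i e^{19 \omega}}{19}
  F(ω) = 2πi·ΣRes = \frac{2 \pi e^{19 \omega}}{19}

Both cases combine into a single formula in |ω|:

F(ω) = \frac{2 \pi e^{- 19 \left|{\omega}\right|}}{19}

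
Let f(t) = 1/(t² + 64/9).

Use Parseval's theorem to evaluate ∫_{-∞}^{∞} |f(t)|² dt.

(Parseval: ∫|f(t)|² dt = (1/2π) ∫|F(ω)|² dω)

∫|f(t)|² dt = \frac{27 \pi}{1024}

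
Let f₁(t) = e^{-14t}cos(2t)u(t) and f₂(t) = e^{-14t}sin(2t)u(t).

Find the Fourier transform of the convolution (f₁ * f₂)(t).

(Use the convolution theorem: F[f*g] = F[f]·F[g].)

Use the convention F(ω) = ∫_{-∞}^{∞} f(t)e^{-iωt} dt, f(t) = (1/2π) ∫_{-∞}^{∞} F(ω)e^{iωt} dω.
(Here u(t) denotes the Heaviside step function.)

F[f₁*f₂](ω) = \frac{2 \left(i \omega + 14\right)}{\left(\left(i \omega + 14\right)^{2} + 4\right)^{2}}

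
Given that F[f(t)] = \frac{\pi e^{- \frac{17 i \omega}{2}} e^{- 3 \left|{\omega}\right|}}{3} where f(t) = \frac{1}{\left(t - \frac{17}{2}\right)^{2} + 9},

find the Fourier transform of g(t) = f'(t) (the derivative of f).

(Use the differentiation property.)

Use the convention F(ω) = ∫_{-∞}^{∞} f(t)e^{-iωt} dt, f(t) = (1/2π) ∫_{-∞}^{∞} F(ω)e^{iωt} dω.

F[g](ω) = \frac{i \pi \omega e^{- \frac{17 i \omega}{2} - 3 \left|{\omega}\right|}}{3}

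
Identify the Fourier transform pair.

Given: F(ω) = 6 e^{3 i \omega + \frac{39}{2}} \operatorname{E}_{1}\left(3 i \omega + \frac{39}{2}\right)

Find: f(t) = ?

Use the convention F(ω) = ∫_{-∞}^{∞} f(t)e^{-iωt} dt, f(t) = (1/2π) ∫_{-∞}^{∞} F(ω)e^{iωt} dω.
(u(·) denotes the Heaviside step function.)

f(t) = \frac{6 e^{- \frac{13 t}{2}} u\left(t\right)}{t + 3}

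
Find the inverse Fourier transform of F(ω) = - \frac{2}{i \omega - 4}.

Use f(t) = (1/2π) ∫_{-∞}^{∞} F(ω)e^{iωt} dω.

f(t) = 2 e^{4 t} u\left(- t\right)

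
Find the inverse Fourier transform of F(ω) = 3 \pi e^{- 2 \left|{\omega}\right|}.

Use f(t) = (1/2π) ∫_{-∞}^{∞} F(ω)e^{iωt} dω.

f(t) = \frac{6}{t^{2} + 4}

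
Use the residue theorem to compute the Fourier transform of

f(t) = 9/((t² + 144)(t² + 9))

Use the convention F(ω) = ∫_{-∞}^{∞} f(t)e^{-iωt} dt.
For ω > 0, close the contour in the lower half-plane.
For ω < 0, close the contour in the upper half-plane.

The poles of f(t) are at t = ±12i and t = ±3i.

Let g(z) = f(z)e^{-iωz}; for large |z| the factor e^{-iωz} decays in the lower half-plane when ω > 0 and in the upper half-plane when ω < 0.

Case ω > 0 (lower half-plane, clockwise contour ⇒ F(ω) = -2πi·ΣRes):
  Res_{z = - 12 i} g(z) = - \frac{i e^{- 12 \omega}}{360}
  Res_{z = - 3 i} g(z) = \frac{i e^{- 3 \omega}}{90}
  F(ω) = -2πi·ΣRes = \frac{\pi \left(4 e^{9 \omega} - 1\right) e^{- 12 \omega}}{180}

Case ω < 0 (upper half-plane, counterclockwise contour ⇒ F(ω) = +2πi·ΣRes):
  Res_{z = 12 i} g(z) = \frac{i e^{12 \omega}}{360}
  Res_{z = 3 i} g(z) = - \frac{i e^{3 \omega}}{90}
  F(ω) = 2πi·ΣRes = \frac{\pi \left(4 - e^{9 \omega}\right) e^{3 \omega}}{180}

Both cases combine into a single formula in |ω|:

F(ω) = \frac{\pi \left(4 e^{9 \left|{\omega}\right|} - 1\right) e^{- 12 \left|{\omega}\right|}}{180}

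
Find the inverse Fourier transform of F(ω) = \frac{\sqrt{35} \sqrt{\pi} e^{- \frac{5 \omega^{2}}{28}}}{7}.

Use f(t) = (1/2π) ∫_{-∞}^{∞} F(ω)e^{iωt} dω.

f(t) = e^{- \frac{7 t^{2}}{5}}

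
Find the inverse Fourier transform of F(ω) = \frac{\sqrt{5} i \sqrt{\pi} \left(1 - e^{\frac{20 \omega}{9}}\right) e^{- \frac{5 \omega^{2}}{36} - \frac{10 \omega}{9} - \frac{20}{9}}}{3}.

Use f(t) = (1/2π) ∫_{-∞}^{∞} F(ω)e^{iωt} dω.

f(t) = 2 e^{- \frac{9 t^{2}}{5}} \sin{\left(4 t \right)}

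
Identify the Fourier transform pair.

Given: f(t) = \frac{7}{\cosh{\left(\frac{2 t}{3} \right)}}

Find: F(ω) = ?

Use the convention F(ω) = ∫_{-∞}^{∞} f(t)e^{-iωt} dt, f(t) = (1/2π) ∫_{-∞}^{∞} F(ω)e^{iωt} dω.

F(ω) = \frac{21 \pi}{2 \cosh{\left(\frac{3 \pi \omega}{4} \right)}}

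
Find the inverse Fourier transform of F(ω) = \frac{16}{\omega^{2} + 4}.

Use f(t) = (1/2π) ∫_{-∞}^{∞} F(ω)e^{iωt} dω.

f(t) = 4 e^{- 2 \left|{t}\right|}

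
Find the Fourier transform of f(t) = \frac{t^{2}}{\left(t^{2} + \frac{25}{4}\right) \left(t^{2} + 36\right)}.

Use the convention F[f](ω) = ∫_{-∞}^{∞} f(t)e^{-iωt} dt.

F(ω) = \frac{24 \pi e^{- 6 \left|{\omega}\right|}}{119} - \frac{10 \pi e^{- \frac{5 \left|{\omega}\right|}{2}}}{119}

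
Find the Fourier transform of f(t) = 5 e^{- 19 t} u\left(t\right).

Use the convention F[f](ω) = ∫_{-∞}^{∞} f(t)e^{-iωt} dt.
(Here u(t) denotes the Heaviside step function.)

F(ω) = \frac{5}{i \omega + 19}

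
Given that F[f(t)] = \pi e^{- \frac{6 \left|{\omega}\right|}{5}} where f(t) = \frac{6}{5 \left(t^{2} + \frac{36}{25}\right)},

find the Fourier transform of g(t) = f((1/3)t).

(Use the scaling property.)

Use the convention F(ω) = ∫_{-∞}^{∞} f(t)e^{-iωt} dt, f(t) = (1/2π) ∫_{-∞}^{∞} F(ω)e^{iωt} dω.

F[g](ω) = 3 \pi e^{- \frac{18 \left|{\omega}\right|}{5}}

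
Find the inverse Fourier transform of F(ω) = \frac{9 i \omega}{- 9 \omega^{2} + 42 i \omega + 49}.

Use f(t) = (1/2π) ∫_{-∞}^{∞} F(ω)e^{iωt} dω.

f(t) = \left(1 - \frac{7 t}{3}\right) e^{- \frac{7 t}{3}} u\left(t\right)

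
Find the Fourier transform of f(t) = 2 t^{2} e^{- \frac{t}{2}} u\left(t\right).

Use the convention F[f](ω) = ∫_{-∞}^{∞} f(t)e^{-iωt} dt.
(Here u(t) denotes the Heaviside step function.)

F(ω) = \frac{32}{\left(2 i \omega + 1\right)^{3}}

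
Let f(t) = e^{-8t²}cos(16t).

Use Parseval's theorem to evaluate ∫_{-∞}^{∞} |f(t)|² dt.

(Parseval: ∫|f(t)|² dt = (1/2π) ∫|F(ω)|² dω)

∫|f(t)|² dt = \frac{\sqrt{\pi} \left(1 + e^{16}\right)}{8 e^{16}}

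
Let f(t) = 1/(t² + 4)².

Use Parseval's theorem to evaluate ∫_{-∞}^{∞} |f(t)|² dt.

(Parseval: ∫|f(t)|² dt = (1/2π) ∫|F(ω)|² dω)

∫|f(t)|² dt = \frac{5 \pi}{2048}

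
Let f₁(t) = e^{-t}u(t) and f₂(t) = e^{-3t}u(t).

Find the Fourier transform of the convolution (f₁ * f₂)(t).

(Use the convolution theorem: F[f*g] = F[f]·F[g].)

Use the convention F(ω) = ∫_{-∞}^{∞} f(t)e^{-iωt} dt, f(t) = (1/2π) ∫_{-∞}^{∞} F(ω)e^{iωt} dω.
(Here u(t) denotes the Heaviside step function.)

F[f₁*f₂](ω) = \frac{1}{\left(i \omega + 1\right) \left(i \omega + 3\right)}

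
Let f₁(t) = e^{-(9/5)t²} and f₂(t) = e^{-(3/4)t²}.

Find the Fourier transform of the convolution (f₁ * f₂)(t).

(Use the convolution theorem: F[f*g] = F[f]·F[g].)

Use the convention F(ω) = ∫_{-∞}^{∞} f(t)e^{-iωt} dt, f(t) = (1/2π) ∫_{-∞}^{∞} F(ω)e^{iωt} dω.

F[f₁*f₂](ω) = \frac{2 \sqrt{15} \pi e^{- \frac{17 \omega^{2}}{36}}}{9}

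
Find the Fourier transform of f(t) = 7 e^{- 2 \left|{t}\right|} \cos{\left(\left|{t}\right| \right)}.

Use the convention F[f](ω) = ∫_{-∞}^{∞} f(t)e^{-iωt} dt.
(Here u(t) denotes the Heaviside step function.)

F(ω) = \frac{28 \left(\omega^{2} + 5\right)}{\omega^{4} + 6 \omega^{2} + 25}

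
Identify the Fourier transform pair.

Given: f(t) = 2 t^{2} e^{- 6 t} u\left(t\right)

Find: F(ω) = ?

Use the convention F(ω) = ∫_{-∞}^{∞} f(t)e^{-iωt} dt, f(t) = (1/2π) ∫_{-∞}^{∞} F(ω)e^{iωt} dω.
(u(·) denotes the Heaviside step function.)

F(ω) = \frac{4}{\left(i \omega + 6\right)^{3}}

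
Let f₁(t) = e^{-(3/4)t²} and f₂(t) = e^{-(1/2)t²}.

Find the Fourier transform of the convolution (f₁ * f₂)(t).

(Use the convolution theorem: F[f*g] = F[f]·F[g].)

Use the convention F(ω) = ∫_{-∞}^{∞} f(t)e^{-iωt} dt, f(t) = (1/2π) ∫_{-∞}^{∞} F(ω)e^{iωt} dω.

F[f₁*f₂](ω) = \frac{2 \sqrt{6} \pi e^{- \frac{5 \omega^{2}}{6}}}{3}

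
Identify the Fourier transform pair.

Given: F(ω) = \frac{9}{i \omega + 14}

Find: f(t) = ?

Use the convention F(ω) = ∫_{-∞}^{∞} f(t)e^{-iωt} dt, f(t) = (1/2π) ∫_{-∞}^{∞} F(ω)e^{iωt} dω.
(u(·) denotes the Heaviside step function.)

f(t) = 9 e^{- 14 t} u\left(t\right)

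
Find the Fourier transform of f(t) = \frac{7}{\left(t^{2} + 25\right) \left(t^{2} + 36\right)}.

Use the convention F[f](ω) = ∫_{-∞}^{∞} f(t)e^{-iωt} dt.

F(ω) = \frac{7 \pi \left(6 e^{\left|{\omega}\right|} - 5\right) e^{- 6 \left|{\omega}\right|}}{330}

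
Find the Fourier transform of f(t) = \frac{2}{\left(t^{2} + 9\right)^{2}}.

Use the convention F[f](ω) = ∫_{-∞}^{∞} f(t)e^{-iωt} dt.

F(ω) = \frac{\pi \left(3 \left|{\omega}\right| + 1\right) e^{- 3 \left|{\omega}\right|}}{27}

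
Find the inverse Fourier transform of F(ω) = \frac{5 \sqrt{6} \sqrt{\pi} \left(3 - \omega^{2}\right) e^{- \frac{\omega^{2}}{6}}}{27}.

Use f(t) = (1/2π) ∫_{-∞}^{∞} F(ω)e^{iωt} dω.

f(t) = 5 t^{2} e^{- \frac{3 t^{2}}{2}}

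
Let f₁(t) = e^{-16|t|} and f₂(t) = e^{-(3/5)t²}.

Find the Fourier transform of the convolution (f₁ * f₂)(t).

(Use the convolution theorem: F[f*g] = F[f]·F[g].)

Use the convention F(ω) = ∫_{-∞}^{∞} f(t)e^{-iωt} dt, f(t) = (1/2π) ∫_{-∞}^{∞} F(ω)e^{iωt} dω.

F[f₁*f₂](ω) = \frac{32 \sqrt{15} \sqrt{\pi} e^{- \frac{5 \omega^{2}}{12}}}{3 \left(\omega^{2} + 256\right)}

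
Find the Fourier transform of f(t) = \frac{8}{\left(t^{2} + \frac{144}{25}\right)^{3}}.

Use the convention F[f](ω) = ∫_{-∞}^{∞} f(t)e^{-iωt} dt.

F(ω) = \frac{125 \pi \left(48 \omega^{2} + 60 \left|{\omega}\right| + 25\right) e^{- \frac{12 \left|{\omega}\right|}{5}}}{82944}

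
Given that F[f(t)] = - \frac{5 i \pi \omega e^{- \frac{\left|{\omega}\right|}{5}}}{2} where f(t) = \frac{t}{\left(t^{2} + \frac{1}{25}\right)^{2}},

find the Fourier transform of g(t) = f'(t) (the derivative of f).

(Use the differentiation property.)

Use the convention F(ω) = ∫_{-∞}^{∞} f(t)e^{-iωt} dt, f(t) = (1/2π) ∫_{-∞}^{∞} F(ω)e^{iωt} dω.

F[g](ω) = \frac{5 \pi \omega^{2} e^{- \frac{\left|{\omega}\right|}{5}}}{2}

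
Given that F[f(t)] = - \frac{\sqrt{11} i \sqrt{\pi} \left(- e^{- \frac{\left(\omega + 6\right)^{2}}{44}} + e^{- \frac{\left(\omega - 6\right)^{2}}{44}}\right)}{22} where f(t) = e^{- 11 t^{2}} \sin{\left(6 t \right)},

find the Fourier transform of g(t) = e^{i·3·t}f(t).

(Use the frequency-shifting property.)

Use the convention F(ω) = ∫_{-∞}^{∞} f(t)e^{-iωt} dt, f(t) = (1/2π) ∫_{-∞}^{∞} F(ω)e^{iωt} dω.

F[g](ω) = \frac{\sqrt{11} i \sqrt{\pi} \left(- e^{\frac{6 \omega}{11}} + e^{\frac{18}{11}}\right) e^{- \frac{\omega^{2}}{44} - \frac{3 \omega}{22} - \frac{81}{44}}}{22}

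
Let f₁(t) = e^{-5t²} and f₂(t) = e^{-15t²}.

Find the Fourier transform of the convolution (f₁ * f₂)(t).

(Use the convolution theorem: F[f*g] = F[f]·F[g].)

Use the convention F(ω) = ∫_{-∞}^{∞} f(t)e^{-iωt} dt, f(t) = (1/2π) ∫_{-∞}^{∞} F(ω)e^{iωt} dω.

F[f₁*f₂](ω) = \frac{\sqrt{3} \pi e^{- \frac{\omega^{2}}{15}}}{15}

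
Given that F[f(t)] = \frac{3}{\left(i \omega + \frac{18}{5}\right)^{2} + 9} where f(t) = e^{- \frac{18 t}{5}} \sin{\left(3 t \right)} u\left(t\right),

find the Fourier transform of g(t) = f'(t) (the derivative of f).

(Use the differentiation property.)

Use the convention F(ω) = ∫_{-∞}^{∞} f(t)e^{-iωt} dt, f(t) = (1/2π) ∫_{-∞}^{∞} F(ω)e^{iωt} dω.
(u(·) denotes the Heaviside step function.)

F[g](ω) = \frac{75 i \omega}{\left(5 i \omega + 18\right)^{2} + 225}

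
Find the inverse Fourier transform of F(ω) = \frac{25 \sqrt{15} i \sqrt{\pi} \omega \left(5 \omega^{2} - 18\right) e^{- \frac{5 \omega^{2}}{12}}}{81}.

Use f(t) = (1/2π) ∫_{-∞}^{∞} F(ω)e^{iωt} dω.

f(t) = 8 t^{3} e^{- \frac{3 t^{2}}{5}}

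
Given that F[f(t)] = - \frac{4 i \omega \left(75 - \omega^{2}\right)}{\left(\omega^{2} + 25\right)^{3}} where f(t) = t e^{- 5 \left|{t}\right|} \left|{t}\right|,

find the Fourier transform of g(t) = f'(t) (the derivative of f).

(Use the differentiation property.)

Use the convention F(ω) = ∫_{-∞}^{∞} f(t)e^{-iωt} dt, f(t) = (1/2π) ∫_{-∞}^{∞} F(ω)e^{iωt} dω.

F[g](ω) = \frac{4 \omega^{2} \left(75 - \omega^{2}\right)}{\left(\omega^{2} + 25\right)^{3}}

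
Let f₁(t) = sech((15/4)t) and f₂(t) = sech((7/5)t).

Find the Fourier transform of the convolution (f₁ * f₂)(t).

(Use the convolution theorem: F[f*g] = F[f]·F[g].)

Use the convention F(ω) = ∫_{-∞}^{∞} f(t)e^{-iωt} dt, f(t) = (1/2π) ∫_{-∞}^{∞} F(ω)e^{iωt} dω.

F[f₁*f₂](ω) = \frac{4 \pi^{2}}{21 \cosh{\left(\frac{2 \pi \omega}{15} \right)} \cosh{\left(\frac{5 \pi \omega}{14} \right)}}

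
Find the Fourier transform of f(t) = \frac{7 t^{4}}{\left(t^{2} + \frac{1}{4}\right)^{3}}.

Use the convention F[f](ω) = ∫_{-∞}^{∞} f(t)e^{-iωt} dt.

F(ω) = \frac{7 \pi \left(\omega^{2} - 10 \left|{\omega}\right| + 12\right) e^{- \frac{\left|{\omega}\right|}{2}}}{16}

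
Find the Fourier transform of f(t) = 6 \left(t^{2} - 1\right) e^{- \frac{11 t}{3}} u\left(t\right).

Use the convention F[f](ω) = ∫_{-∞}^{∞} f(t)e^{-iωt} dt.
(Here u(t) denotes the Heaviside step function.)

F(ω) = \frac{18 \left(54 i \omega - \left(3 i \omega + 11\right)^{3} + 198\right)}{\left(3 i \omega + 11\right)^{4}}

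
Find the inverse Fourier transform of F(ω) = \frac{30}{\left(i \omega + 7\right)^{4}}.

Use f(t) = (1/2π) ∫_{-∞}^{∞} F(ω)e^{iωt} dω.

f(t) = 5 t^{3} e^{- 7 t} u\left(t\right)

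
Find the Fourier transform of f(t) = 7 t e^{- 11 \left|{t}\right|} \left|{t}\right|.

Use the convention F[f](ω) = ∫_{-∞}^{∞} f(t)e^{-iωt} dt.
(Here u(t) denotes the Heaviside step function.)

F(ω) = \frac{28 i \omega \left(\omega^{2} - 363\right)}{\left(\omega^{2} + 121\right)^{3}}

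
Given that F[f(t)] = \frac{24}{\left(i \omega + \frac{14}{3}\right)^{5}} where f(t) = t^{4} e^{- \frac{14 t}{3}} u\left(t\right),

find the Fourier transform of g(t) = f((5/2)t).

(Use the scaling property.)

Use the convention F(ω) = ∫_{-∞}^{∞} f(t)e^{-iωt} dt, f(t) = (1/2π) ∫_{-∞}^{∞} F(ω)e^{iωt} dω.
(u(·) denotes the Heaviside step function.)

F[g](ω) = \frac{455625}{2 \left(3 i \omega + 35\right)^{5}}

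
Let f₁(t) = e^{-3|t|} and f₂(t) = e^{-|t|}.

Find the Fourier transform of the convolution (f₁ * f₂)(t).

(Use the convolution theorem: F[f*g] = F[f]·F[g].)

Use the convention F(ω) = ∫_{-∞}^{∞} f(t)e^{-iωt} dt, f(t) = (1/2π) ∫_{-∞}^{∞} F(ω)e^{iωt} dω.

F[f₁*f₂](ω) = \frac{12}{\left(\omega^{2} + 1\right) \left(\omega^{2} + 9\right)}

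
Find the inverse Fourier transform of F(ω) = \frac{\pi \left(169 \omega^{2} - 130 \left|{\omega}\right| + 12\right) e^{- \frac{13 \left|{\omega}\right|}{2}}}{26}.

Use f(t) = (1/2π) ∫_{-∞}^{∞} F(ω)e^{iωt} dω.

f(t) = \frac{8 t^{4}}{\left(t^{2} + \frac{169}{4}\right)^{3}}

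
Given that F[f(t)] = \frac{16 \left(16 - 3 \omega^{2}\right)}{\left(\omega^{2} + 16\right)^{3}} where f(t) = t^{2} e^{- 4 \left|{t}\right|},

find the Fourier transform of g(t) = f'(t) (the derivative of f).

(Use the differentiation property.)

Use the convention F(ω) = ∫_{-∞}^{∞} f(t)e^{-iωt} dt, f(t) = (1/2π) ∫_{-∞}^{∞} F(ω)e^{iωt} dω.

F[g](ω) = - \frac{16 i \omega \left(3 \omega^{2} - 16\right)}{\left(\omega^{2} + 16\right)^{3}}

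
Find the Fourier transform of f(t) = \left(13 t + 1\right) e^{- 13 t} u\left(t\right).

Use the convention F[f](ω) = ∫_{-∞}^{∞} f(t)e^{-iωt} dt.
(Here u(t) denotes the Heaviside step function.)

F(ω) = \frac{- i \omega - 26}{\omega^{2} - 26 i \omega - 169}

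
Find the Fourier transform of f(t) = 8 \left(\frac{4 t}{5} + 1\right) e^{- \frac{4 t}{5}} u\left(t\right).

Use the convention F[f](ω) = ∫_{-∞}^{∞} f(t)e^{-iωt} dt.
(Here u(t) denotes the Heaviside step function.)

F(ω) = \frac{40 \left(- 5 i \omega - 8\right)}{25 \omega^{2} - 40 i \omega - 16}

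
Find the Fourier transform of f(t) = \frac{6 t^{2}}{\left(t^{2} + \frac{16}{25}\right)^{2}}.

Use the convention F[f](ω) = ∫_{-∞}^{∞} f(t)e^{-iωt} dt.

F(ω) = \frac{3 \pi \left(5 - 4 \left|{\omega}\right|\right) e^{- \frac{4 \left|{\omega}\right|}{5}}}{4}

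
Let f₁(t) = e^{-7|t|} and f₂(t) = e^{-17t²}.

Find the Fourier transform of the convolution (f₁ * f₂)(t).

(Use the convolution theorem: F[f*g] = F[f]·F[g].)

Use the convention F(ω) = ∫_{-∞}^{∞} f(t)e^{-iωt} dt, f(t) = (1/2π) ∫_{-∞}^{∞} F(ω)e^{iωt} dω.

F[f₁*f₂](ω) = \frac{14 \sqrt{17} \sqrt{\pi} e^{- \frac{\omega^{2}}{68}}}{17 \left(\omega^{2} + 49\right)}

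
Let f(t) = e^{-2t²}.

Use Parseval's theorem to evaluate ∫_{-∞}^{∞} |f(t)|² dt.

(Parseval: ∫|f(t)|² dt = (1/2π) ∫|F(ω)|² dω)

∫|f(t)|² dt = \frac{\sqrt{\pi}}{2}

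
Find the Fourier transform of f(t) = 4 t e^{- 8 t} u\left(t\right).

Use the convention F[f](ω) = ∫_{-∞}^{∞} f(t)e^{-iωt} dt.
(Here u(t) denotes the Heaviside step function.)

F(ω) = \frac{4}{\left(i \omega + 8\right)^{2}}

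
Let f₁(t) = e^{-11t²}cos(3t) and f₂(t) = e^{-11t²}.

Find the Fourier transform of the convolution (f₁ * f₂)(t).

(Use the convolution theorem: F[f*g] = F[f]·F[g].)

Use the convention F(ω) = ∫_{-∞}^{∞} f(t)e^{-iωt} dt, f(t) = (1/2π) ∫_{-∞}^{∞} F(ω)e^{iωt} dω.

F[f₁*f₂](ω) = \frac{\pi \left(e^{\frac{3 \omega}{11}} + 1\right) e^{- \frac{\omega^{2}}{22} - \frac{3 \omega}{22} - \frac{9}{44}}}{22}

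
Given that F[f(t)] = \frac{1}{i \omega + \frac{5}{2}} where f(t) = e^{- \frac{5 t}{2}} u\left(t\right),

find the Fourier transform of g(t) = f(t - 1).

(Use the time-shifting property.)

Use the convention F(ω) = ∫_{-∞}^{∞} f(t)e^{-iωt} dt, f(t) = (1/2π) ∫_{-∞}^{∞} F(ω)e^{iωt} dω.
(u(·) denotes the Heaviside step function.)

F[g](ω) = \frac{2 e^{- i \omega}}{2 i \omega + 5}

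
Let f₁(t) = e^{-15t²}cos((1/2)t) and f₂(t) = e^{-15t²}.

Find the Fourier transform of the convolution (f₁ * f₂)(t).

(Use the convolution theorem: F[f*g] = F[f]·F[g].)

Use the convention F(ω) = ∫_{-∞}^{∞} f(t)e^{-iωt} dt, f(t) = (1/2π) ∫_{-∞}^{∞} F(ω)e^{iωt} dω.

F[f₁*f₂](ω) = \frac{\pi \left(e^{\frac{\omega}{30}} + 1\right) e^{- \frac{\omega^{2}}{30} - \frac{\omega}{60} - \frac{1}{240}}}{30}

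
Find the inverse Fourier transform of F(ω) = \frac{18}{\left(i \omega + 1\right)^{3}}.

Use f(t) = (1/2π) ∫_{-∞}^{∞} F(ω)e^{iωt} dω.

f(t) = 9 t^{2} e^{- t} u\left(t\right)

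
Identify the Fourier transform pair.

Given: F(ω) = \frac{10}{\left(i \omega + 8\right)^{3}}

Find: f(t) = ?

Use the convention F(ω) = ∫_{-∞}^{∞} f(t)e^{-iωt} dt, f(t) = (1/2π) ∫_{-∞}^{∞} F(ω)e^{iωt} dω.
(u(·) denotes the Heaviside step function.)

f(t) = 5 t^{2} e^{- 8 t} u\left(t\right)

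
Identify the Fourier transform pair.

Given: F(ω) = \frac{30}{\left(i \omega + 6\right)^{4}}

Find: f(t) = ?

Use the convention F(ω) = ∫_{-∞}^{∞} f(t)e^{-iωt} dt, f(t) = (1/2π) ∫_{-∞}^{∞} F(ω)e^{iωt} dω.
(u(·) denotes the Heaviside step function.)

f(t) = 5 t^{3} e^{- 6 t} u\left(t\right)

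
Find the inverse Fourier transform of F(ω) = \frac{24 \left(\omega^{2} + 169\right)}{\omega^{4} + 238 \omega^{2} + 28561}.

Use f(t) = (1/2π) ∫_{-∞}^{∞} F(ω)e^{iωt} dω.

f(t) = e^{- 12 \left|{t}\right|} \cos{\left(5 \left|{t}\right| \right)}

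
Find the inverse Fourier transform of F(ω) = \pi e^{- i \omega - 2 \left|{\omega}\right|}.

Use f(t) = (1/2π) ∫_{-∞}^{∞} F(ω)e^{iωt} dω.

f(t) = \frac{2}{\left(t - 1\right)^{2} + 4}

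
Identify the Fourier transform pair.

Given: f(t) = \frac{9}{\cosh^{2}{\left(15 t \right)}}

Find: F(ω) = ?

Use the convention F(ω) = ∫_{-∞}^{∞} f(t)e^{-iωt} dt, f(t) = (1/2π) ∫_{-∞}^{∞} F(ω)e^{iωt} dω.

F(ω) = \frac{\pi \omega}{25 \sinh{\left(\frac{\pi \omega}{30} \right)}}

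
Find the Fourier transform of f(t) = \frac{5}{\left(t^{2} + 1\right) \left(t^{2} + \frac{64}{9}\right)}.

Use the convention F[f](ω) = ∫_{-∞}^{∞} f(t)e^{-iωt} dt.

F(ω) = \frac{9 \pi e^{- \left|{\omega}\right|}}{11} - \frac{27 \pi e^{- \frac{8 \left|{\omega}\right|}{3}}}{88}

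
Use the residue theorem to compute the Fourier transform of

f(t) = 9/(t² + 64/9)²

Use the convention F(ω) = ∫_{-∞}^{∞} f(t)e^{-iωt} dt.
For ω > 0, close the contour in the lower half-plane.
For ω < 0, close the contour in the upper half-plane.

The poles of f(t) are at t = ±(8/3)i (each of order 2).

Let g(z) = f(z)e^{-iωz}; for large |z| the factor e^{-iωz} decays in the lower half-plane when ω > 0 and in the upper half-plane when ω < 0.

Case ω > 0 (lower half-plane, clockwise contour ⇒ F(ω) = -2πi·ΣRes):
  Res_{z = - \frac{8 i}{3}} g(z) = \frac{81 i \left(8 \omega + 3\right) e^{- \frac{8 \omega}{3}}}{2048} (pole of order 2)
  F(ω) = -2πi·ΣRes = \frac{81 \pi \left(8 \omega + 3\right) e^{- \frac{8 \omega}{3}}}{1024}

Case ω < 0 (upper half-plane, counterclockwise contour ⇒ F(ω) = +2πi·ΣRes):
  Res_{z = \frac{8 i}{3}} g(z) = \frac{81 i \left(8 \omega - 3\right) e^{\frac{8 \omega}{3}}}{2048} (pole of order 2)
  F(ω) = 2πi·ΣRes = \frac{81 \pi \left(3 - 8 \omega\right) e^{\frac{8 \omega}{3}}}{1024}

Both cases combine into a single formula in |ω|:

F(ω) = \frac{81 \pi \left(8 \left|{\omega}\right| + 3\right) e^{- \frac{8 \left|{\omega}\right|}{3}}}{1024}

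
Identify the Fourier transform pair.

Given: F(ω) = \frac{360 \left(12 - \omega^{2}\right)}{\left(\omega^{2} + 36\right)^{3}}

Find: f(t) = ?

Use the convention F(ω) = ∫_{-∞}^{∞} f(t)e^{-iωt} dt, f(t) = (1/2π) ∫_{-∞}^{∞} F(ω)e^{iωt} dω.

f(t) = 5 t^{2} e^{- 6 \left|{t}\right|}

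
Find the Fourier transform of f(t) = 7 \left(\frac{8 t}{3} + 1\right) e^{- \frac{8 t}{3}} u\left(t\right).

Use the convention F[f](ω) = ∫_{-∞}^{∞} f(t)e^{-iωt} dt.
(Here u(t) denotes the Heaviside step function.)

F(ω) = \frac{21 \left(- 3 i \omega - 16\right)}{9 \omega^{2} - 48 i \omega - 64}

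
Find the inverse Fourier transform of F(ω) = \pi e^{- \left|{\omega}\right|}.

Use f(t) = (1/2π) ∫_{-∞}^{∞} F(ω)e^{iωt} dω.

f(t) = \frac{1}{t^{2} + 1}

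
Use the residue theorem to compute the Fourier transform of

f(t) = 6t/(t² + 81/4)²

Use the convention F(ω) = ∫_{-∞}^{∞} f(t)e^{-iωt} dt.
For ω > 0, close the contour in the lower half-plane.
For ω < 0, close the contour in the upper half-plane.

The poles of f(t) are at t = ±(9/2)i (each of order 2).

Let g(z) = f(z)e^{-iωz}; for large |z| the factor e^{-iωz} decays in the lower half-plane when ω > 0 and in the upper half-plane when ω < 0.

Case ω > 0 (lower half-plane, clockwise contour ⇒ F(ω) = -2πi·ΣRes):
  Res_{z = - \frac{9 i}{2}} g(z) = \frac{\omega e^{- \frac{9 \omega}{2}}}{3} (pole of order 2)
  F(ω) = -2πi·ΣRes = - \frac{2 i \pi \omega e^{- \frac{9 \omega}{2}}}{3}

Case ω < 0 (upper half-plane, counterclockwise contour ⇒ F(ω) = +2πi·ΣRes):
  Res_{z = \frac{9 i}{2}} g(z) = - \frac{\omega e^{\frac{9 \omega}{2}}}{3} (pole of order 2)
  F(ω) = 2πi·ΣRes = - \frac{2 i \pi \omega e^{\frac{9 \omega}{2}}}{3}

Both cases combine into a single formula in |ω|:

F(ω) = - \frac{2 i \pi \omega e^{- \frac{9 \left|{\omega}\right|}{2}}}{3}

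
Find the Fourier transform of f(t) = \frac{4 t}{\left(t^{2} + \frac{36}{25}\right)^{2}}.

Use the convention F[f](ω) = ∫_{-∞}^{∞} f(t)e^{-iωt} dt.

F(ω) = - \frac{5 i \pi \omega e^{- \frac{6 \left|{\omega}\right|}{5}}}{3}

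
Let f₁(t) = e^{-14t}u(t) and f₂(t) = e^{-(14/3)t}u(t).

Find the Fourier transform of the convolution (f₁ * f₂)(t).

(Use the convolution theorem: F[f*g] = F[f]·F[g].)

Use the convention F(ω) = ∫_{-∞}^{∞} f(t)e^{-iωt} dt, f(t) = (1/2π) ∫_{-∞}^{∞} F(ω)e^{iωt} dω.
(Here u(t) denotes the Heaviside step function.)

F[f₁*f₂](ω) = \frac{3}{\left(i \omega + 14\right) \left(3 i \omega + 14\right)}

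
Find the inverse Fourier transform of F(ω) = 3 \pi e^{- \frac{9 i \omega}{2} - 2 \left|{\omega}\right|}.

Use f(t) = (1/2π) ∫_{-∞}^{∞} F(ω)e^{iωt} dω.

f(t) = \frac{6}{\left(t - \frac{9}{2}\right)^{2} + 4}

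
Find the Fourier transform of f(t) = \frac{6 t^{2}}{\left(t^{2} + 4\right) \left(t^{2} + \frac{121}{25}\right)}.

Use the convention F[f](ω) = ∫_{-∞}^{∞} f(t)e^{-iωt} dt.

F(ω) = - \frac{100 \pi e^{- 2 \left|{\omega}\right|}}{7} + \frac{110 \pi e^{- \frac{11 \left|{\omega}\right|}{5}}}{7}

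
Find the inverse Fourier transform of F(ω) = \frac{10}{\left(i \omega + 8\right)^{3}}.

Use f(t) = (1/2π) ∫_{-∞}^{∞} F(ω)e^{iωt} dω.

f(t) = 5 t^{2} e^{- 8 t} u\left(t\right)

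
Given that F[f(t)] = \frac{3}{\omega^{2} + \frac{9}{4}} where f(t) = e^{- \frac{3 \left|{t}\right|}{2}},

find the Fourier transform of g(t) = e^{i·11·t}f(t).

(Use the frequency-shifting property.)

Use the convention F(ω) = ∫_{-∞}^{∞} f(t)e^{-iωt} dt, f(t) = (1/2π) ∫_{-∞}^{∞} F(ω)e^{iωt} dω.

F[g](ω) = \frac{12}{4 \left(\omega - 11\right)^{2} + 9}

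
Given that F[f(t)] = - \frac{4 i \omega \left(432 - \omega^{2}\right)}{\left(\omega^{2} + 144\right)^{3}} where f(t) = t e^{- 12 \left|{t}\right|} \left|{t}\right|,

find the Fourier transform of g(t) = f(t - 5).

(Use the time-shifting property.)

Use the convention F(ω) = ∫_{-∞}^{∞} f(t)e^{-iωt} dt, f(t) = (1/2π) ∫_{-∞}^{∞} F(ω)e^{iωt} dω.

F[g](ω) = \frac{4 i \omega \left(\omega^{2} - 432\right) e^{- 5 i \omega}}{\left(\omega^{2} + 144\right)^{3}}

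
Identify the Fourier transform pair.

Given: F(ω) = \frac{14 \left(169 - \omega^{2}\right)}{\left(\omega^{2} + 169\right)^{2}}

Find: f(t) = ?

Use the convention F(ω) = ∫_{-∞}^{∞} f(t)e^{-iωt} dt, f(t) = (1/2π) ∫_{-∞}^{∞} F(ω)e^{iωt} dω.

f(t) = 7 e^{- 13 \left|{t}\right|} \left|{t}\right|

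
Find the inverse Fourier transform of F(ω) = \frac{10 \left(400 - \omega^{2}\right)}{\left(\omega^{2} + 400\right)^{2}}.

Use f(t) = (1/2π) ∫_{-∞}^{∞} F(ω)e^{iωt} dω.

f(t) = 5 e^{- 20 \left|{t}\right|} \left|{t}\right|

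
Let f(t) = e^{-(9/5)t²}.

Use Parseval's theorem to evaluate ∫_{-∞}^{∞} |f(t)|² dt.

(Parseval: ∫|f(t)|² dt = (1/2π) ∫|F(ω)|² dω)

∫|f(t)|² dt = \frac{\sqrt{10} \sqrt{\pi}}{6}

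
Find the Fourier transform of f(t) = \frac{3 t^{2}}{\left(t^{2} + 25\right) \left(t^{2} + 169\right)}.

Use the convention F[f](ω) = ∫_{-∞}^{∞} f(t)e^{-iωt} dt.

F(ω) = \frac{\pi \left(13 - 5 e^{8 \left|{\omega}\right|}\right) e^{- 13 \left|{\omega}\right|}}{48}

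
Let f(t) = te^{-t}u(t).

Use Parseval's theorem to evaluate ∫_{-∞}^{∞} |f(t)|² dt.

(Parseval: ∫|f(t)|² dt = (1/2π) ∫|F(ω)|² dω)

∫|f(t)|² dt = \frac{1}{4}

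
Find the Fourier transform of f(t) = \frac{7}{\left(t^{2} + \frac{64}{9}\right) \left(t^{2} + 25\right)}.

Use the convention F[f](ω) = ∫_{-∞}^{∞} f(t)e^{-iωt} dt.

F(ω) = - \frac{9 \pi e^{- 5 \left|{\omega}\right|}}{115} + \frac{27 \pi e^{- \frac{8 \left|{\omega}\right|}{3}}}{184}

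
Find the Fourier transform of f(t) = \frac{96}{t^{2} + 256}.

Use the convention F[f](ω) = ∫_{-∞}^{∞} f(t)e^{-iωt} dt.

F(ω) = 6 \pi e^{- 16 \left|{\omega}\right|}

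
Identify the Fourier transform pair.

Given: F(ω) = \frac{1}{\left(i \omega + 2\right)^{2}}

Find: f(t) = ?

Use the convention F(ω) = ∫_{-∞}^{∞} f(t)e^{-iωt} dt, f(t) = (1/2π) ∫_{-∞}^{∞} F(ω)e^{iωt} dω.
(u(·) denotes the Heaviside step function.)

f(t) = t e^{- 2 t} u\left(t\right)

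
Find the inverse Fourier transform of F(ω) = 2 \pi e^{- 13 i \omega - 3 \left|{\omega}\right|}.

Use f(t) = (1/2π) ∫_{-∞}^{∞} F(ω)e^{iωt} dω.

f(t) = \frac{6}{\left(t - 13\right)^{2} + 9}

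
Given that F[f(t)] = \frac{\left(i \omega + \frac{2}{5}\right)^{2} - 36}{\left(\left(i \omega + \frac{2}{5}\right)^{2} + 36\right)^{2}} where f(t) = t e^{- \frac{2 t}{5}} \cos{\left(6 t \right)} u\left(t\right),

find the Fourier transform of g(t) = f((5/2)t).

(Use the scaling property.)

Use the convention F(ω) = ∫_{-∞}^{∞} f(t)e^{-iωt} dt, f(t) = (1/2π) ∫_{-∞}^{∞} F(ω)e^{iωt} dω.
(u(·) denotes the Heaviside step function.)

F[g](ω) = \frac{5 \left(\left(i \omega + 1\right)^{2} - 225\right)}{2 \left(\left(i \omega + 1\right)^{2} + 225\right)^{2}}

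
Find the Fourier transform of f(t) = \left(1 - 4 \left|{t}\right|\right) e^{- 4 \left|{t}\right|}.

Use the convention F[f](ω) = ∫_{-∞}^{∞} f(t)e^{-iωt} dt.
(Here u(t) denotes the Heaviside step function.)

F(ω) = \frac{16 \omega^{2}}{\left(\omega^{2} + 16\right)^{2}}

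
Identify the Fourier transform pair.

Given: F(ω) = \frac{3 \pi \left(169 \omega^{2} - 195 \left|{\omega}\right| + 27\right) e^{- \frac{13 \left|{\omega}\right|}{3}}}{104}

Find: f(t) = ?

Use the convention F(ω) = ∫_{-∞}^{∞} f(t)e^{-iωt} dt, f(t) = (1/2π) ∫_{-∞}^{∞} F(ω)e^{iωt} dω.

f(t) = \frac{9 t^{4}}{\left(t^{2} + \frac{169}{9}\right)^{3}}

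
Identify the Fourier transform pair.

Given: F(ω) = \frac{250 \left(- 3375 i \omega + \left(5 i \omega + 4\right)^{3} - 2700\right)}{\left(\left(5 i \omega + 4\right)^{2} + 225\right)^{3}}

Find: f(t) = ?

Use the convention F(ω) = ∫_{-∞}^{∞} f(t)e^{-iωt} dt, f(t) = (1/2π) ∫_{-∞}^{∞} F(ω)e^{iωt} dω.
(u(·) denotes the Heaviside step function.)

f(t) = t^{2} e^{- \frac{4 t}{5}} \cos{\left(3 t \right)} u\left(t\right)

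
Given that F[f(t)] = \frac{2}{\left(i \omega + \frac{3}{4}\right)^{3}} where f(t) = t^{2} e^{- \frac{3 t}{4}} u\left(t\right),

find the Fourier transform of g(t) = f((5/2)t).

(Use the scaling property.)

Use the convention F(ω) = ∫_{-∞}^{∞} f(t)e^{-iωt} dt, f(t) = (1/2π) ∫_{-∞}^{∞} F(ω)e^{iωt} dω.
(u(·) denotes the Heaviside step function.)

F[g](ω) = \frac{6400}{\left(8 i \omega + 15\right)^{3}}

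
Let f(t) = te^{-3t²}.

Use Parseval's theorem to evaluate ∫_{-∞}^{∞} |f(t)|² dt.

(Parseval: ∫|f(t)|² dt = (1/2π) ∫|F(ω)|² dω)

∫|f(t)|² dt = \frac{\sqrt{6} \sqrt{\pi}}{72}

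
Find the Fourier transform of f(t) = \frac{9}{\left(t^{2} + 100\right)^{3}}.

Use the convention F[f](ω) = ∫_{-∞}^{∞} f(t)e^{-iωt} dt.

F(ω) = \frac{9 \pi \left(100 \omega^{2} + 30 \left|{\omega}\right| + 3\right) e^{- 10 \left|{\omega}\right|}}{800000}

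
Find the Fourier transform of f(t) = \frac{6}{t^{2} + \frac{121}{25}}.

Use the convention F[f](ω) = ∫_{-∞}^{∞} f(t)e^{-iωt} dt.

F(ω) = \frac{30 \pi e^{- \frac{11 \left|{\omega}\right|}{5}}}{11}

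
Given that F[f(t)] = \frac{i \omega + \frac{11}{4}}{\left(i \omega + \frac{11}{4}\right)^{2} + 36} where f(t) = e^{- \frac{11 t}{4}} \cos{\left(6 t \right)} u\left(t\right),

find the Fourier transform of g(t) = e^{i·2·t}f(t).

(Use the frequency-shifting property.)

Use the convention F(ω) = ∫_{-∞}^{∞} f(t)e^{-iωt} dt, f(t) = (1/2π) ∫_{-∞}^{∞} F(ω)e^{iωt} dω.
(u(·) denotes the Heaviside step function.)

F[g](ω) = \frac{4 \left(4 i \left(\omega - 2\right) + 11\right)}{\left(4 i \left(\omega - 2\right) + 11\right)^{2} + 576}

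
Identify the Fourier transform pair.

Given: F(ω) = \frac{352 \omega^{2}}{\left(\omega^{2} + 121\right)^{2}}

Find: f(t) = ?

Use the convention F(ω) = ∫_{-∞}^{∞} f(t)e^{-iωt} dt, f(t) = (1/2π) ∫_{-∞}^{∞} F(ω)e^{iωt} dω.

f(t) = 8 \left(1 - 11 \left|{t}\right|\right) e^{- 11 \left|{t}\right|}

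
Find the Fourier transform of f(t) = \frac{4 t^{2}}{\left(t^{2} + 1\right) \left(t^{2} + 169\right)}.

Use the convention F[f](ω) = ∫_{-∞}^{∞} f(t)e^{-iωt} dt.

F(ω) = \frac{\pi \left(13 - e^{12 \left|{\omega}\right|}\right) e^{- 13 \left|{\omega}\right|}}{42}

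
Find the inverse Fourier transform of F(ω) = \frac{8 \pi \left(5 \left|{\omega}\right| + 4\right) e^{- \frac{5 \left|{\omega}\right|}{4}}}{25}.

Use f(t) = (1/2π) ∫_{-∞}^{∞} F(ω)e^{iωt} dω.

f(t) = \frac{5}{\left(t^{2} + \frac{25}{16}\right)^{2}}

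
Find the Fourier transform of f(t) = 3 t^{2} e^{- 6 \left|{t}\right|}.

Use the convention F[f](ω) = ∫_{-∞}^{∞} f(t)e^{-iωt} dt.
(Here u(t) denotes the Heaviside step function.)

F(ω) = \frac{216 \left(12 - \omega^{2}\right)}{\left(\omega^{2} + 36\right)^{3}}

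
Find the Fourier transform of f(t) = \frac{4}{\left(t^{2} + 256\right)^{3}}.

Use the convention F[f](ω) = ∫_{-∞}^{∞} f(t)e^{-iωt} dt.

F(ω) = \frac{\pi \left(256 \omega^{2} + 48 \left|{\omega}\right| + 3\right) e^{- 16 \left|{\omega}\right|}}{2097152}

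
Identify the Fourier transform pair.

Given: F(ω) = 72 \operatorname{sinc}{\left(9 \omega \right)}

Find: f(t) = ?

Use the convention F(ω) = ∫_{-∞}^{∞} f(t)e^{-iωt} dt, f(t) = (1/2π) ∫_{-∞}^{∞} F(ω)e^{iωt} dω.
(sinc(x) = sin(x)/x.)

f(t) = 4 \left(\begin{cases} 1 & \text{for}\: \left|{t}\right| < 9 \\0 & \text{otherwise} \end{cases}\right)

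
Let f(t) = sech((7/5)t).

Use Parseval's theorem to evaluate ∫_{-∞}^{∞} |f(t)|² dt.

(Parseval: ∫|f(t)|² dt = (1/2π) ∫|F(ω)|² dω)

∫|f(t)|² dt = \frac{10}{7}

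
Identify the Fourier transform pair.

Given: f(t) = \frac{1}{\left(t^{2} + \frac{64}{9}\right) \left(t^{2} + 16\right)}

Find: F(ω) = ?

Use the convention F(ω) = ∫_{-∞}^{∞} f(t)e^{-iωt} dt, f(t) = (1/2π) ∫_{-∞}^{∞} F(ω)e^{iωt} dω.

F(ω) = - \frac{9 \pi e^{- 4 \left|{\omega}\right|}}{320} + \frac{27 \pi e^{- \frac{8 \left|{\omega}\right|}{3}}}{640}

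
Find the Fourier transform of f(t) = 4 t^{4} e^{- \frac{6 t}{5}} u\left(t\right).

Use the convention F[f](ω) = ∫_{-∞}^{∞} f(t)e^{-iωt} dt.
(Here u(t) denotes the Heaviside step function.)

F(ω) = \frac{300000}{\left(5 i \omega + 6\right)^{5}}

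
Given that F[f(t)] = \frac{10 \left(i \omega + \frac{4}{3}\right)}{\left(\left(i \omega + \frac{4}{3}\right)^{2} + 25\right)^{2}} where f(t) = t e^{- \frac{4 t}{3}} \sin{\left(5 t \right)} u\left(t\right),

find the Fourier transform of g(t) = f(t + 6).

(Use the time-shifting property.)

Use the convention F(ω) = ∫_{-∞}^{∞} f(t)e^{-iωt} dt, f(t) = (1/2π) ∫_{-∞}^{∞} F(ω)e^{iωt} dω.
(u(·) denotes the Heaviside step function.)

F[g](ω) = \frac{\left(810 i \omega + 1080\right) e^{6 i \omega}}{\left(\left(3 i \omega + 4\right)^{2} + 225\right)^{2}}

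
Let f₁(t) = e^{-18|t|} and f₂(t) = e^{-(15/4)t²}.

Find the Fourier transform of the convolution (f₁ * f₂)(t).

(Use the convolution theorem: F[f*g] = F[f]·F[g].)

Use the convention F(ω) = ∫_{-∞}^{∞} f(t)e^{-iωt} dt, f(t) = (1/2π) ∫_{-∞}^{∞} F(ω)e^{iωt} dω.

F[f₁*f₂](ω) = \frac{24 \sqrt{15} \sqrt{\pi} e^{- \frac{\omega^{2}}{15}}}{5 \left(\omega^{2} + 324\right)}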